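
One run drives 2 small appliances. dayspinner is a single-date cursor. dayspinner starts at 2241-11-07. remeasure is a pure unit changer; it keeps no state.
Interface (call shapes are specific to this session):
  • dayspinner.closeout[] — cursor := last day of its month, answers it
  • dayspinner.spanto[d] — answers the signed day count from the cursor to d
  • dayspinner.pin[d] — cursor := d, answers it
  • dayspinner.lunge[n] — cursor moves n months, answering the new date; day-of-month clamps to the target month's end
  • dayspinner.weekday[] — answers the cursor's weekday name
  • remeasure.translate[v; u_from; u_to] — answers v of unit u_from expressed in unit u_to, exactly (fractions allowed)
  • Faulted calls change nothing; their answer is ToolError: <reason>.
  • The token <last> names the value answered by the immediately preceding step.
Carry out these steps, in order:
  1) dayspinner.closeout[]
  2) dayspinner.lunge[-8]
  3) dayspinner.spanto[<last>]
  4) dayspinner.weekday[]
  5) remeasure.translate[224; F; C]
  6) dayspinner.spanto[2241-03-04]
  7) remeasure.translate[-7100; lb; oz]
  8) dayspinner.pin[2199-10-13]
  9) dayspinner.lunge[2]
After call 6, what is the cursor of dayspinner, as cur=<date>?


// 1. dayspinner.closeout() => 2241-11-30
// 2. dayspinner.lunge(n→-8) => 2241-03-30
// 3. dayspinner.spanto(d→<last>) => 0
// 4. dayspinner.weekday() => Tuesday
// 5. remeasure.translate(v→224, u_from→F, u_to→C) => 320/3
// 6. dayspinner.spanto(d→2241-03-04) => -26
// 7. remeasure.translate(v→-7100, u_from→lb, u_to→oz) => -113600
// 8. dayspinner.pin(d→2199-10-13) => 2199-10-13
// 9. dayspinner.lunge(n→2) => 2199-12-13

Answer: cur=2241-03-30


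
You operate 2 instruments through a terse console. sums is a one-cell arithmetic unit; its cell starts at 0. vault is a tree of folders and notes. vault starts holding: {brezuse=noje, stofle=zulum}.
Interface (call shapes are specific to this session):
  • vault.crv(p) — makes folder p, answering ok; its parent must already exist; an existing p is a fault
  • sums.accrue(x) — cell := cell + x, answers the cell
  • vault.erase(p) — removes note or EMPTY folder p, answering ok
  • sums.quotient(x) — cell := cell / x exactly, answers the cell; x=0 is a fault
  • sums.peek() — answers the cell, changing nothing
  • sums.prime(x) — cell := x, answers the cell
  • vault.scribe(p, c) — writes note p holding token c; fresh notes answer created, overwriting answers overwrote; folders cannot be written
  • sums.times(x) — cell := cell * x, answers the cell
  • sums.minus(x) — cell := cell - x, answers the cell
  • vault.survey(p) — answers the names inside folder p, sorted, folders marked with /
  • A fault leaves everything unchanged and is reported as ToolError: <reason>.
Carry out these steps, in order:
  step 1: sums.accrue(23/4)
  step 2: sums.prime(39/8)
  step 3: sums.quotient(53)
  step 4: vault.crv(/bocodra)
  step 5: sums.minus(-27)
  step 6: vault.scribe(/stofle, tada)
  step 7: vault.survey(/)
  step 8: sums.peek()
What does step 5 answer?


$ sums.accrue x: 23/4
= 23/4
$ sums.prime x: 39/8
= 39/8
$ sums.quotient x: 53
= 39/424
$ vault.crv p: /bocodra
= ok
$ sums.minus x: -27
= 11487/424
$ vault.scribe p: /stofle c: tada
= overwrote
$ vault.survey p: /
= [bocodra/, brezuse, stofle]
$ sums.peek
= 11487/424

Answer: 11487/424


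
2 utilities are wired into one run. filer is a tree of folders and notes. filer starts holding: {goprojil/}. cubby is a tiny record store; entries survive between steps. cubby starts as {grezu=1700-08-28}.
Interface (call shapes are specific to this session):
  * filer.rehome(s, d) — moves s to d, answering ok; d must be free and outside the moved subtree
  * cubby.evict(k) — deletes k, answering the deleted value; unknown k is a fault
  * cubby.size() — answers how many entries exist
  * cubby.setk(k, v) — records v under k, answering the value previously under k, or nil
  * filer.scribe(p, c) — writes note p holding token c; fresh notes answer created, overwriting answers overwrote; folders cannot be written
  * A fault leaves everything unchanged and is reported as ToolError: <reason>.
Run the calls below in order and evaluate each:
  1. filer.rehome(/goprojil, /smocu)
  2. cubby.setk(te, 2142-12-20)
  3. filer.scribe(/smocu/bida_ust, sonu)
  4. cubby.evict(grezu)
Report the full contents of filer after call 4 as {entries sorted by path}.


Answer: {smocu/, smocu/bida_ust=sonu}

Derivation:
→ filer.rehome(s='/goprojil', d='/smocu')
← ok
→ cubby.setk(k='te', v='2142-12-20')
← nil
→ filer.scribe(p='/smocu/bida_ust', c='sonu')
← created
→ cubby.evict(k='grezu')
← 1700-08-28


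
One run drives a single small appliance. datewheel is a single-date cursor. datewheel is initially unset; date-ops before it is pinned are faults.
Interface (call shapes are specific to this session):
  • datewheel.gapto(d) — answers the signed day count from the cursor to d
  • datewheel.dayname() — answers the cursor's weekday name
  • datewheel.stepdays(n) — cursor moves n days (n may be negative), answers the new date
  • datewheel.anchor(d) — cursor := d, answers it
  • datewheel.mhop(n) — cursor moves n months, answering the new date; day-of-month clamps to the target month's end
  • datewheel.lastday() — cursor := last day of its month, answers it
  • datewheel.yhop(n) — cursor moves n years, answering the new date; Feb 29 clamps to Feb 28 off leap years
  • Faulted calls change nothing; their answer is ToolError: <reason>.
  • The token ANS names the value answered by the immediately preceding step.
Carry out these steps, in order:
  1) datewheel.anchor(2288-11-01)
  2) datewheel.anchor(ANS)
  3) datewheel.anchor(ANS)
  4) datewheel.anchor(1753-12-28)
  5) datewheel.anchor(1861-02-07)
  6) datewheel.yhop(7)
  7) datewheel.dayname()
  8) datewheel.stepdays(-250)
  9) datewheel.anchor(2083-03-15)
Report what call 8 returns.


# 1. datewheel.anchor(d: 2288-11-01) -> 2288-11-01
# 2. datewheel.anchor(d: ANS) -> 2288-11-01
# 3. datewheel.anchor(d: ANS) -> 2288-11-01
# 4. datewheel.anchor(d: 1753-12-28) -> 1753-12-28
# 5. datewheel.anchor(d: 1861-02-07) -> 1861-02-07
# 6. datewheel.yhop(n: 7) -> 1868-02-07
# 7. datewheel.dayname() -> Friday
# 8. datewheel.stepdays(n: -250) -> 1867-06-02
# 9. datewheel.anchor(d: 2083-03-15) -> 2083-03-15

Answer: 1867-06-02


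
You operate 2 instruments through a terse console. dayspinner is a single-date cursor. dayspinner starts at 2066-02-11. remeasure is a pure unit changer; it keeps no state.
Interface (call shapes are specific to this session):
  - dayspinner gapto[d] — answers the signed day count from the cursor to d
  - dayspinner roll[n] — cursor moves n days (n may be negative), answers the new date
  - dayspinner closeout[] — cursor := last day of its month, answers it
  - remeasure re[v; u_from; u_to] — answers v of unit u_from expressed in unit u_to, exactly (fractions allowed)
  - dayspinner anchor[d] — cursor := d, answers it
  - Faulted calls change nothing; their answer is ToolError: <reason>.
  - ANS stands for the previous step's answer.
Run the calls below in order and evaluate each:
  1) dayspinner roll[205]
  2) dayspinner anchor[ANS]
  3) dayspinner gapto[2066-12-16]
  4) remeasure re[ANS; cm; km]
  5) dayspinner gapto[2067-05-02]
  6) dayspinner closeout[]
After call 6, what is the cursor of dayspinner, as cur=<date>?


// dayspinner roll(205) -> 2066-09-04
// dayspinner anchor(ANS) -> 2066-09-04
// dayspinner gapto(2066-12-16) -> 103
// remeasure re(ANS, cm, km) -> 103/100000
// dayspinner gapto(2067-05-02) -> 240
// dayspinner closeout() -> 2066-09-30

Answer: cur=2066-09-30


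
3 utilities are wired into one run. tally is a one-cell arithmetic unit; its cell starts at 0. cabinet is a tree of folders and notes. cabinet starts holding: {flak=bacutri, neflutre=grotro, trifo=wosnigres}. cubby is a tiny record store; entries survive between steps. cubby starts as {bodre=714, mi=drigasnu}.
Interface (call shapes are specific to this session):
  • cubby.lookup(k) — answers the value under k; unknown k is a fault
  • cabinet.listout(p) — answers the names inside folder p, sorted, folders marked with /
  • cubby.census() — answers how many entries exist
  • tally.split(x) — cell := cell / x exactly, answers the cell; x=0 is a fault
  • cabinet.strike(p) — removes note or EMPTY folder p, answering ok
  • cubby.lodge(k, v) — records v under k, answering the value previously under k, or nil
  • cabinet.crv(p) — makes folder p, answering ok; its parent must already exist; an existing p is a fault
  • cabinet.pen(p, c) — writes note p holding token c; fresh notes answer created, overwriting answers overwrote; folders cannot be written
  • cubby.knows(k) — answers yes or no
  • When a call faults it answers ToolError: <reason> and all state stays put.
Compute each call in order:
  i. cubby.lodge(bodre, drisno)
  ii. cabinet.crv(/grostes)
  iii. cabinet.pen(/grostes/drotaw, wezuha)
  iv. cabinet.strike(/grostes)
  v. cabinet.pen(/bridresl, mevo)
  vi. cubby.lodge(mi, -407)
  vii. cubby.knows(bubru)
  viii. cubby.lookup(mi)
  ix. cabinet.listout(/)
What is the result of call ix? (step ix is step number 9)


Answer: [bridresl, flak, grostes/, neflutre, trifo]

Derivation:
;; 1. cubby.lodge(bodre, drisno) : 714
;; 2. cabinet.crv(/grostes) : ok
;; 3. cabinet.pen(/grostes/drotaw, wezuha) : created
;; 4. cabinet.strike(/grostes) : ToolError: not empty
;; 5. cabinet.pen(/bridresl, mevo) : created
;; 6. cubby.lodge(mi, -407) : drigasnu
;; 7. cubby.knows(bubru) : no
;; 8. cubby.lookup(mi) : -407
;; 9. cabinet.listout(/) : [bridresl, flak, grostes/, neflutre, trifo]


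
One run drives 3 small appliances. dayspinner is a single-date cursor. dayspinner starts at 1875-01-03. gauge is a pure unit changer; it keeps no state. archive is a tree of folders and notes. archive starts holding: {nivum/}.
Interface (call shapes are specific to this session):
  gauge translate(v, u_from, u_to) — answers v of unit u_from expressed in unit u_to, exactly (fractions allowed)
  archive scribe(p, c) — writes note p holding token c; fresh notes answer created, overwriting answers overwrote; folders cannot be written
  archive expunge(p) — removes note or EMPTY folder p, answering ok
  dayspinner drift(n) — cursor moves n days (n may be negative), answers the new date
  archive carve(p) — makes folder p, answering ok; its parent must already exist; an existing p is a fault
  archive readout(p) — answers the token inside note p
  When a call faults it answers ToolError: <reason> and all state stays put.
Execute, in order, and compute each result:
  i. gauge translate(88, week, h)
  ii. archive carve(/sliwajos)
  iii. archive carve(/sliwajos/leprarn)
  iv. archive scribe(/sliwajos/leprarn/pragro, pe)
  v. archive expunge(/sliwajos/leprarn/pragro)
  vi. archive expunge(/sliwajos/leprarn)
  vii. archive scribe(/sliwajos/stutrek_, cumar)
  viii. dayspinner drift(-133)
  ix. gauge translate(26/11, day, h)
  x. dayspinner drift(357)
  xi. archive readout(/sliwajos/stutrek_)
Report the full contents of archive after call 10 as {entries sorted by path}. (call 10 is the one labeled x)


$ gauge translate 88 week h
[out] 14784
$ archive carve /sliwajos
[out] ok
$ archive carve /sliwajos/leprarn
[out] ok
$ archive scribe /sliwajos/leprarn/pragro pe
[out] created
$ archive expunge /sliwajos/leprarn/pragro
[out] ok
$ archive expunge /sliwajos/leprarn
[out] ok
$ archive scribe /sliwajos/stutrek_ cumar
[out] created
$ dayspinner drift -133
[out] 1874-08-23
$ gauge translate 26/11 day h
[out] 624/11
$ dayspinner drift 357
[out] 1875-08-15
$ archive readout /sliwajos/stutrek_
[out] cumar

Answer: {nivum/, sliwajos/, sliwajos/stutrek_=cumar}


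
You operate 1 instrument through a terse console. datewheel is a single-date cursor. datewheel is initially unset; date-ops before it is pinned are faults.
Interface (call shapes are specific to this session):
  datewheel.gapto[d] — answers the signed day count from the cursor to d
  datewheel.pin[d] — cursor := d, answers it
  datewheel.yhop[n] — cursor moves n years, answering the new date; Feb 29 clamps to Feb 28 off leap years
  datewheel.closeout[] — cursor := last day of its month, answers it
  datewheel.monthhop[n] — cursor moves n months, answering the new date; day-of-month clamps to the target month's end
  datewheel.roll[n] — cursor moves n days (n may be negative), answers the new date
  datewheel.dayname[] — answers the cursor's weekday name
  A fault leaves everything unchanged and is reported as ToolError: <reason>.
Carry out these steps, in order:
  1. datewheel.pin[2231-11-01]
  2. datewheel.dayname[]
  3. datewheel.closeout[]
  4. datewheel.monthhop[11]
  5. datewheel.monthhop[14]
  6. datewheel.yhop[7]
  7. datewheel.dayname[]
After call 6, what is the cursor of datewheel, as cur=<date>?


Answer: cur=2240-12-30

Derivation:
Do: datewheel.pin[d: 2231-11-01]
See: 2231-11-01
Do: datewheel.dayname[]
See: Tuesday
Do: datewheel.closeout[]
See: 2231-11-30
Do: datewheel.monthhop[n: 11]
See: 2232-10-30
Do: datewheel.monthhop[n: 14]
See: 2233-12-30
Do: datewheel.yhop[n: 7]
See: 2240-12-30
Do: datewheel.dayname[]
See: Wednesday


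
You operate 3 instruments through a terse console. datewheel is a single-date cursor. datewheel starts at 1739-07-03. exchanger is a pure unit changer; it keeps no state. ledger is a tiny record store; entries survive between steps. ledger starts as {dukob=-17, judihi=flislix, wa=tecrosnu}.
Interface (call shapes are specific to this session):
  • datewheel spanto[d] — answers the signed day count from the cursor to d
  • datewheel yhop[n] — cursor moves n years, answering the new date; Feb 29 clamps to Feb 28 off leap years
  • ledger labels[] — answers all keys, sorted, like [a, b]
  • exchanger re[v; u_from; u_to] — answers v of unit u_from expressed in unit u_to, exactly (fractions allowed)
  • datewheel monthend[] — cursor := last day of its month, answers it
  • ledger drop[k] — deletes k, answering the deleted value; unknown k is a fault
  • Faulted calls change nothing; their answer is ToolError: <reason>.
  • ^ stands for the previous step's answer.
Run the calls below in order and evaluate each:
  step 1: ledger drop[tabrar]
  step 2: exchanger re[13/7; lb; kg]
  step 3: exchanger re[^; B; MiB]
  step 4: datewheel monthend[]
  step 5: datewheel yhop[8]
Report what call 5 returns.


% ledger drop tabrar
= ToolError: no such key tabrar
% exchanger re 13/7 lb kg
= 84238583/100000000
% exchanger re ^ B MiB
= 84238583/104857600000000
% datewheel monthend
= 1739-07-31
% datewheel yhop 8
= 1747-07-31

Answer: 1747-07-31


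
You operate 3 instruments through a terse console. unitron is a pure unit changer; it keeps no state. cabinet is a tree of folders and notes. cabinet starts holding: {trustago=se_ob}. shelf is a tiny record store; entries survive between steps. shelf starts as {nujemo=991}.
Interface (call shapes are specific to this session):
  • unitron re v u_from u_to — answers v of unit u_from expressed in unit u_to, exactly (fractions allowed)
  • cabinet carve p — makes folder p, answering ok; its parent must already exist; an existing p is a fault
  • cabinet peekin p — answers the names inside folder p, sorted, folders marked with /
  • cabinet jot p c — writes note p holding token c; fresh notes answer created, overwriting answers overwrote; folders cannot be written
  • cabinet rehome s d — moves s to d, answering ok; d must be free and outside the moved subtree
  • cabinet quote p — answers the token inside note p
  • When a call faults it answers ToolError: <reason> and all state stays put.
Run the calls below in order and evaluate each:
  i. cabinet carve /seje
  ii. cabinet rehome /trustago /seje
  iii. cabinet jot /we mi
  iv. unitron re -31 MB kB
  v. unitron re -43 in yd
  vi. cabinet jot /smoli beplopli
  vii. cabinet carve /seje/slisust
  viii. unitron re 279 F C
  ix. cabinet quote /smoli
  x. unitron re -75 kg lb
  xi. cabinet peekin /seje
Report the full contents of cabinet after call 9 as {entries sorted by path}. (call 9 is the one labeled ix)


Answer: {seje/, seje/slisust/, smoli=beplopli, trustago=se_ob, we=mi}

Derivation:
# cabinet carve(p→/seje) => ok
# cabinet rehome(s→/trustago, d→/seje) => ToolError: exists
# cabinet jot(p→/we, c→mi) => created
# unitron re(v→-31, u_from→MB, u_to→kB) => -31000
# unitron re(v→-43, u_from→in, u_to→yd) => -43/36
# cabinet jot(p→/smoli, c→beplopli) => created
# cabinet carve(p→/seje/slisust) => ok
# unitron re(v→279, u_from→F, u_to→C) => 1235/9
# cabinet quote(p→/smoli) => beplopli
# unitron re(v→-75, u_from→kg, u_to→lb) => -7500000000/45359237
# cabinet peekin(p→/seje) => [slisust/]


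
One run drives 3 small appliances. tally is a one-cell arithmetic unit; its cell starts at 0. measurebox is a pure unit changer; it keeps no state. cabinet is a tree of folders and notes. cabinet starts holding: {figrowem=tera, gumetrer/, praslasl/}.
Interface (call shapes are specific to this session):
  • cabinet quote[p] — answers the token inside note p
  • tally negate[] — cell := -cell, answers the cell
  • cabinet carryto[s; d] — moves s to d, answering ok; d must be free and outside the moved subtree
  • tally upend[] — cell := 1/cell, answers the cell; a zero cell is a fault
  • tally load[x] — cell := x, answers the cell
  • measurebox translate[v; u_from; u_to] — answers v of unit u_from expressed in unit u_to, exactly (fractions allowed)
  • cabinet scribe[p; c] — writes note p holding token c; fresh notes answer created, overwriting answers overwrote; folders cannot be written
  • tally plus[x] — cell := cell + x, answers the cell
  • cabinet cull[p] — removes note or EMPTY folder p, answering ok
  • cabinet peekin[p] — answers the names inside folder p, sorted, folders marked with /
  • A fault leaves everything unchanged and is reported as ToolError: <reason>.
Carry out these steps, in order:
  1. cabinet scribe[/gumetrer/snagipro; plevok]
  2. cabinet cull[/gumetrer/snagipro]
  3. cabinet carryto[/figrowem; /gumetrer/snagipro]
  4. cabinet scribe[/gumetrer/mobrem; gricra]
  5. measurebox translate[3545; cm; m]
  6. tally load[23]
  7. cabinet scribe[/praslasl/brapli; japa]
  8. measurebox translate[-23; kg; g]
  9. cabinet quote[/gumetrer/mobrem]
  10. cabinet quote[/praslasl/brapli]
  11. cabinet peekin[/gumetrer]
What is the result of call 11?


$ cabinet scribe p: /gumetrer/snagipro c: plevok
:: created
$ cabinet cull p: /gumetrer/snagipro
:: ok
$ cabinet carryto s: /figrowem d: /gumetrer/snagipro
:: ok
$ cabinet scribe p: /gumetrer/mobrem c: gricra
:: created
$ measurebox translate v: 3545 u_from: cm u_to: m
:: 709/20
$ tally load x: 23
:: 23
$ cabinet scribe p: /praslasl/brapli c: japa
:: created
$ measurebox translate v: -23 u_from: kg u_to: g
:: -23000
$ cabinet quote p: /gumetrer/mobrem
:: gricra
$ cabinet quote p: /praslasl/brapli
:: japa
$ cabinet peekin p: /gumetrer
:: [mobrem, snagipro]

Answer: [mobrem, snagipro]


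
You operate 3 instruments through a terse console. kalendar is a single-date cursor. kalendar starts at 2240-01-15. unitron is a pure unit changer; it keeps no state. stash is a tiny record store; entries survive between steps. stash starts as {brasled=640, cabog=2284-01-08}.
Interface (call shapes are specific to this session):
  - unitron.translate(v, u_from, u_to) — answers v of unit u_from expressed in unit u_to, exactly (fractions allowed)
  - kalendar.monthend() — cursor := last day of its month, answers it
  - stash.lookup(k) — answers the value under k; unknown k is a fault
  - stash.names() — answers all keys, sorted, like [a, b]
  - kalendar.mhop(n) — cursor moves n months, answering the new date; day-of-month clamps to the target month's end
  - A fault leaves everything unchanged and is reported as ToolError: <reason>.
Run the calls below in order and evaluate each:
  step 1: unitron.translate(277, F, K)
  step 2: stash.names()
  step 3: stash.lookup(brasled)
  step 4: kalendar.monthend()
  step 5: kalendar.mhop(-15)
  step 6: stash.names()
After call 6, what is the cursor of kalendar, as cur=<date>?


Answer: cur=2238-10-31

Derivation:
;; 1. translate(277, F, K) ~> 73667/180
;; 2. names() ~> [brasled, cabog]
;; 3. lookup(brasled) ~> 640
;; 4. monthend() ~> 2240-01-31
;; 5. mhop(-15) ~> 2238-10-31
;; 6. names() ~> [brasled, cabog]


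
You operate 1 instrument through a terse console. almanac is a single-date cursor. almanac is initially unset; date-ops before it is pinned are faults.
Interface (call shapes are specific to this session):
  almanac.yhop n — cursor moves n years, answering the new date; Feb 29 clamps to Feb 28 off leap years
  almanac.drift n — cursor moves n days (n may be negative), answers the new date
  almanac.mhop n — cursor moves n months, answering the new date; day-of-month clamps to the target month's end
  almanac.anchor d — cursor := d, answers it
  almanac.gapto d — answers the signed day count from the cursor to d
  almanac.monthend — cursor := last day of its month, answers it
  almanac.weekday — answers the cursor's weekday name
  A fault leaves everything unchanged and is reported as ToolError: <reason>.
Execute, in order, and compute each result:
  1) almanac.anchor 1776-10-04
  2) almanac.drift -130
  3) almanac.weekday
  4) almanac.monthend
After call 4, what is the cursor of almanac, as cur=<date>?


Answer: cur=1776-05-31

Derivation:
Invoking almanac.anchor on d='1776-10-04', and see 1776-10-04.
Invoking almanac.drift on n='-130', and observe 1776-05-27.
I use almanac.weekday(), giving Monday.
I run almanac.monthend, giving 1776-05-31.


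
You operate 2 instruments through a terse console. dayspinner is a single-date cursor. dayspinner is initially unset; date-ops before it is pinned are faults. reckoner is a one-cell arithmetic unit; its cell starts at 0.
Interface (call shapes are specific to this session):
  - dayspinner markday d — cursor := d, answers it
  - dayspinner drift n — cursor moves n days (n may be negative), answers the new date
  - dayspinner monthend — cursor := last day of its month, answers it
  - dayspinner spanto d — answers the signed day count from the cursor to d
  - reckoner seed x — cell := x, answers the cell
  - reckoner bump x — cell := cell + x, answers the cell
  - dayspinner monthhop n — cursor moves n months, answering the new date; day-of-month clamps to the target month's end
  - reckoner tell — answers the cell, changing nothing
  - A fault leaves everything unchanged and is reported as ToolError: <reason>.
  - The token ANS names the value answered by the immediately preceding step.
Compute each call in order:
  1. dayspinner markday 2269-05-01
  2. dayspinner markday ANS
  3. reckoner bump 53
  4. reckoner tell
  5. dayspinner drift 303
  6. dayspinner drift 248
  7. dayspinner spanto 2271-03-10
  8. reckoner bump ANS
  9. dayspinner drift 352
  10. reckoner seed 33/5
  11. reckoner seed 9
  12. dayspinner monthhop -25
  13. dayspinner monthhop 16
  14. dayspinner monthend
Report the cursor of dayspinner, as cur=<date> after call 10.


Answer: cur=2271-10-21

Derivation:
;; 1. dayspinner markday(d: 2269-05-01) == 2269-05-01
;; 2. dayspinner markday(d: ANS) == 2269-05-01
;; 3. reckoner bump(x: 53) == 53
;; 4. reckoner tell() == 53
;; 5. dayspinner drift(n: 303) == 2270-02-28
;; 6. dayspinner drift(n: 248) == 2270-11-03
;; 7. dayspinner spanto(d: 2271-03-10) == 127
;; 8. reckoner bump(x: ANS) == 180
;; 9. dayspinner drift(n: 352) == 2271-10-21
;; 10. reckoner seed(x: 33/5) == 33/5
;; 11. reckoner seed(x: 9) == 9
;; 12. dayspinner monthhop(n: -25) == 2269-09-21
;; 13. dayspinner monthhop(n: 16) == 2271-01-21
;; 14. dayspinner monthend() == 2271-01-31


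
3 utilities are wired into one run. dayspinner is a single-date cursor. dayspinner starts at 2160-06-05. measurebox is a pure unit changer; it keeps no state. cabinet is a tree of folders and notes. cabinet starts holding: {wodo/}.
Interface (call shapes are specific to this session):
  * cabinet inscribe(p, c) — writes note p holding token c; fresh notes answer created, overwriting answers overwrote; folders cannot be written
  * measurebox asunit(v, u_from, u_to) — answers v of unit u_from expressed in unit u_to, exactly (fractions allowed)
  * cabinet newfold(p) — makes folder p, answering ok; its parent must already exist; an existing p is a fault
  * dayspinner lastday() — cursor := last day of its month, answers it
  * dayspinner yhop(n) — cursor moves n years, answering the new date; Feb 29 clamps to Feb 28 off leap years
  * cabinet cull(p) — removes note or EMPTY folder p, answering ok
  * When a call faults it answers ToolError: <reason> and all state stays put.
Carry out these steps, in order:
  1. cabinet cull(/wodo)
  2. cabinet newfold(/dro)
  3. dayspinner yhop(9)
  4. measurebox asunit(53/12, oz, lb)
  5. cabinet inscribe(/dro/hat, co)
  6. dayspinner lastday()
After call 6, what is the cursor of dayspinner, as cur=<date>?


Do: cabinet cull[/wodo]
See: ok
Do: cabinet newfold[/dro]
See: ok
Do: dayspinner yhop[9]
See: 2169-06-05
Do: measurebox asunit[53/12; oz; lb]
See: 53/192
Do: cabinet inscribe[/dro/hat; co]
See: created
Do: dayspinner lastday[]
See: 2169-06-30

Answer: cur=2169-06-30


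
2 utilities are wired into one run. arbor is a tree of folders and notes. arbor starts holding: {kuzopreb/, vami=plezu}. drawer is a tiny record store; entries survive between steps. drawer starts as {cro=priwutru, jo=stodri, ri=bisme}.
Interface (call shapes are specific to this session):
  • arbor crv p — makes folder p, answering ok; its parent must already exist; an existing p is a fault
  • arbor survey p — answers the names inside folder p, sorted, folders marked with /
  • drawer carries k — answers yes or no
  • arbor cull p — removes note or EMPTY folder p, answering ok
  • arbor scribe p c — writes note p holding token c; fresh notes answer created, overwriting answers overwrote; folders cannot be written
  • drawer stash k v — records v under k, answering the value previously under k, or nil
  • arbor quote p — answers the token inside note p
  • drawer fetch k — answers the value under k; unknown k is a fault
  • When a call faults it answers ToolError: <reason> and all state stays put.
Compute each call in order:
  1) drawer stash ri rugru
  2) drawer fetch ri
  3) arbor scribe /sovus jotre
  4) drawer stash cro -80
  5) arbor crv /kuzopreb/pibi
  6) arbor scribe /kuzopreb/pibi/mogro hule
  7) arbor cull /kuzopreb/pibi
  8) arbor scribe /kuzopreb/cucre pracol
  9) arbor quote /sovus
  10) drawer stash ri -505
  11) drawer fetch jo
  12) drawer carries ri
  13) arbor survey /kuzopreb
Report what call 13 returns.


Now I run drawer stash using ri, rugru, → bisme.
I call drawer fetch using ri, — result: rugru.
I run arbor scribe using /sovus, jotre, → created.
Now I run drawer stash using cro, -80, yielding priwutru.
I call arbor crv using /kuzopreb/pibi, → ok.
Now I run arbor scribe using /kuzopreb/pibi/mogro, hule, and see created.
Calling arbor cull using /kuzopreb/pibi, and get ToolError: not empty.
I invoke arbor scribe using /kuzopreb/cucre, pracol, which returns created.
Using arbor quote using /sovus, giving jotre.
I run drawer stash using ri, -505, and see rugru.
Calling drawer fetch using jo: stodri.
Next I call drawer carries using ri, and see yes.
Now I run arbor survey using /kuzopreb, yielding [cucre, pibi/].

Answer: [cucre, pibi/]


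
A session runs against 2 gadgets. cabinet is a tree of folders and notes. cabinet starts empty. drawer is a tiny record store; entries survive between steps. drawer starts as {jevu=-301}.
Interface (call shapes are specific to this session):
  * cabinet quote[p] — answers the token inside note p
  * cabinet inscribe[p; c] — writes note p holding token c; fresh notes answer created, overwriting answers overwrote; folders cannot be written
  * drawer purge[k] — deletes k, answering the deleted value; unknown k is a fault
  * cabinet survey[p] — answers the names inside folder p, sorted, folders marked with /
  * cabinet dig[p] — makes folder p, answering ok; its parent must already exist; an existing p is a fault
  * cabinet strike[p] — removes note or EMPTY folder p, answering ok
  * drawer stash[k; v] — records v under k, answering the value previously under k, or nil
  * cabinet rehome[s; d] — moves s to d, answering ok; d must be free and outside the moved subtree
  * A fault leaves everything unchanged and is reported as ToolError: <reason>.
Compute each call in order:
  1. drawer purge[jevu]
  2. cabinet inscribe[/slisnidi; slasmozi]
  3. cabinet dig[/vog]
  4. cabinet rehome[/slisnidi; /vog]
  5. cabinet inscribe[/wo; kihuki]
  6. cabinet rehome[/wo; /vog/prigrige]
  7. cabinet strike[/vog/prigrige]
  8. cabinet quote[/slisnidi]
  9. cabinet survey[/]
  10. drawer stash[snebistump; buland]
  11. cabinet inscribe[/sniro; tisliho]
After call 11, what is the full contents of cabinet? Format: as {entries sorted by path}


Step: drawer purge[k=jevu]
Result: -301
Step: cabinet inscribe[p=/slisnidi; c=slasmozi]
Result: created
Step: cabinet dig[p=/vog]
Result: ok
Step: cabinet rehome[s=/slisnidi; d=/vog]
Result: ToolError: exists
Step: cabinet inscribe[p=/wo; c=kihuki]
Result: created
Step: cabinet rehome[s=/wo; d=/vog/prigrige]
Result: ok
Step: cabinet strike[p=/vog/prigrige]
Result: ok
Step: cabinet quote[p=/slisnidi]
Result: slasmozi
Step: cabinet survey[p=/]
Result: [slisnidi, vog/]
Step: drawer stash[k=snebistump; v=buland]
Result: nil
Step: cabinet inscribe[p=/sniro; c=tisliho]
Result: created

Answer: {slisnidi=slasmozi, sniro=tisliho, vog/}


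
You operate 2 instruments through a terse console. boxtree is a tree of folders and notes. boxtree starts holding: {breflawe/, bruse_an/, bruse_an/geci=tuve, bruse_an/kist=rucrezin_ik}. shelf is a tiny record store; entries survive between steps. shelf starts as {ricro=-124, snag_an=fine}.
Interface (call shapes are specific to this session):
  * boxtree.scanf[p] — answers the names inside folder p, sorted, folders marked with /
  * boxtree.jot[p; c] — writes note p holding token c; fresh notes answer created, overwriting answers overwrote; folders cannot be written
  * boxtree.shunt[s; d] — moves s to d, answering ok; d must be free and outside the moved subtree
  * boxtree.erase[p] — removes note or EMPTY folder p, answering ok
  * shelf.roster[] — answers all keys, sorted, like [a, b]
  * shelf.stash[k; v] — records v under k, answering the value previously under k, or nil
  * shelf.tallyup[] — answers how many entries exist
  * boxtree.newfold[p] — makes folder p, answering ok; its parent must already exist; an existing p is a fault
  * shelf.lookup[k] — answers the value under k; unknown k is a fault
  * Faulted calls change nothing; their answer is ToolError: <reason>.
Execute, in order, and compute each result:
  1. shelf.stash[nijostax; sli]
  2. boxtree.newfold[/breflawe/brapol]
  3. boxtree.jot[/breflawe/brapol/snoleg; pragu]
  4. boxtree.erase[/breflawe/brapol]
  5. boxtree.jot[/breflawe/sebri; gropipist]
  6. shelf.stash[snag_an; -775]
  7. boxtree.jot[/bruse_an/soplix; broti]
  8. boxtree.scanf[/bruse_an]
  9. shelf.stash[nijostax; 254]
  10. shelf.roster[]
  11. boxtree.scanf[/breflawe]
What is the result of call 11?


Answer: [brapol/, sebri]

Derivation:
$ shelf.stash k: nijostax v: sli
  nil
$ boxtree.newfold p: /breflawe/brapol
  ok
$ boxtree.jot p: /breflawe/brapol/snoleg c: pragu
  created
$ boxtree.erase p: /breflawe/brapol
  ToolError: not empty
$ boxtree.jot p: /breflawe/sebri c: gropipist
  created
$ shelf.stash k: snag_an v: -775
  fine
$ boxtree.jot p: /bruse_an/soplix c: broti
  created
$ boxtree.scanf p: /bruse_an
  [geci, kist, soplix]
$ shelf.stash k: nijostax v: 254
  sli
$ shelf.roster
  [nijostax, ricro, snag_an]
$ boxtree.scanf p: /breflawe
  [brapol/, sebri]


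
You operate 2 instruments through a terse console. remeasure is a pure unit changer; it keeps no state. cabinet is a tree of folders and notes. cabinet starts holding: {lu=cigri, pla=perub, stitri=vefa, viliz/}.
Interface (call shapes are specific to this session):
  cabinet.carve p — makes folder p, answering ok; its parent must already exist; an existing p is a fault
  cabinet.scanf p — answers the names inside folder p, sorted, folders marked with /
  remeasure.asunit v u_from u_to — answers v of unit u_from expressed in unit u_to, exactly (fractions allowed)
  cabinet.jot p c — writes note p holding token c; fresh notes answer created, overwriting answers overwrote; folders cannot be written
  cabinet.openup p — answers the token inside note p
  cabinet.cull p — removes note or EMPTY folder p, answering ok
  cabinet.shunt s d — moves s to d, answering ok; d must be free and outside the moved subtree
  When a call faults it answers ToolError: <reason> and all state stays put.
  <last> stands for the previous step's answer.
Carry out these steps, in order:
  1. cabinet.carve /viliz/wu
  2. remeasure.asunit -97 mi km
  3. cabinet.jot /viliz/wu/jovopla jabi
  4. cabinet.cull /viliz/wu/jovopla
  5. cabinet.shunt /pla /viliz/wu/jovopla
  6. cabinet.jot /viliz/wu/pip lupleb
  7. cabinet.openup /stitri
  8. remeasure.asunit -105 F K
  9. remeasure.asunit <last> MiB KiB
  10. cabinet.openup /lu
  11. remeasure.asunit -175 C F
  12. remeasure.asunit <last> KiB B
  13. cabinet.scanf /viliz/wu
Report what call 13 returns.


Answer: [jovopla, pip]

Derivation:
! carve(/viliz/wu) => ok
! asunit(-97, mi, km) => -2439162/15625
! jot(/viliz/wu/jovopla, jabi) => created
! cull(/viliz/wu/jovopla) => ok
! shunt(/pla, /viliz/wu/jovopla) => ok
! jot(/viliz/wu/pip, lupleb) => created
! openup(/stitri) => vefa
! asunit(-105, F, K) => 35467/180
! asunit(<last>, MiB, KiB) => 9079552/45
! openup(/lu) => cigri
! asunit(-175, C, F) => -283
! asunit(<last>, KiB, B) => -289792
! scanf(/viliz/wu) => [jovopla, pip]


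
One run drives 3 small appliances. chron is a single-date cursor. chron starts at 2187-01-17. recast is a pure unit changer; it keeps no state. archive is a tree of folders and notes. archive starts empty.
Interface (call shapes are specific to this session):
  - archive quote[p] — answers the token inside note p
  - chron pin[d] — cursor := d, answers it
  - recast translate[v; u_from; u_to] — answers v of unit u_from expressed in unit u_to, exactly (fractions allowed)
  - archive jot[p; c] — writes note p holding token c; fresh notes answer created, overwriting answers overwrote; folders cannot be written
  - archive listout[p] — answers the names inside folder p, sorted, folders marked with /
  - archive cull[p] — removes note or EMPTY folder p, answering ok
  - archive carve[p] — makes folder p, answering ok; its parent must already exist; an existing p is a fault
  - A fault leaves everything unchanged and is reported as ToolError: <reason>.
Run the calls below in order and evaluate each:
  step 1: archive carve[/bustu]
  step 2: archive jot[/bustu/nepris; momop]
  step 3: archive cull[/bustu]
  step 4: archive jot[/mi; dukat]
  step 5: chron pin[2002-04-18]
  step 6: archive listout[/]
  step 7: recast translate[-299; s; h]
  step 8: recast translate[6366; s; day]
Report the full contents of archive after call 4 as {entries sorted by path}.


Using archive carve passing p='/bustu', yielding ok.
I use archive jot passing p='/bustu/nepris', c='momop', — result: created.
I use archive cull passing p='/bustu', — result: ToolError: not empty.
Next I call archive jot passing p='/mi', c='dukat', yielding created.
I try chron pin passing d='2002-04-18', and see 2002-04-18.
Then archive listout passing p='/', which returns [bustu/, mi].
I try recast translate passing v='-299', u_from='s', u_to='h', and see -299/3600.
Invoking recast translate passing v='6366', u_from='s', u_to='day', and observe 1061/14400.

Answer: {bustu/, bustu/nepris=momop, mi=dukat}


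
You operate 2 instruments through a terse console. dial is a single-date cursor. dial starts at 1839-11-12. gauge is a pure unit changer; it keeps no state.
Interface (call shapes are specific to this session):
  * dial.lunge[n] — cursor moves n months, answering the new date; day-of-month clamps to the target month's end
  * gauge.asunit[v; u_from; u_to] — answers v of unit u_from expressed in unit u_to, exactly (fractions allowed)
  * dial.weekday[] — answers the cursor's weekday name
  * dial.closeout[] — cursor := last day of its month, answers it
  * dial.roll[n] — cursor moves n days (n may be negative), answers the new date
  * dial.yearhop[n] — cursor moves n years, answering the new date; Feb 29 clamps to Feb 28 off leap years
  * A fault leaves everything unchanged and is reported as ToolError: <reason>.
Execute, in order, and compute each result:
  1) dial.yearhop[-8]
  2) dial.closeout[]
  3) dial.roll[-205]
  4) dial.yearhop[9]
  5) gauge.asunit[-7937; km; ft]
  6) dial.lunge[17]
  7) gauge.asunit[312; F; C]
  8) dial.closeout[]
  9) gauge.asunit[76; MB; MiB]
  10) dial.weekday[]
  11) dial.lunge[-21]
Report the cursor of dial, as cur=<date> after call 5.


Step: dial.yearhop[n: -8]
Result: 1831-11-12
Step: dial.closeout[]
Result: 1831-11-30
Step: dial.roll[n: -205]
Result: 1831-05-09
Step: dial.yearhop[n: 9]
Result: 1840-05-09
Step: gauge.asunit[v: -7937; u_from: km; u_to: ft]
Result: -9921250000/381
Step: dial.lunge[n: 17]
Result: 1841-10-09
Step: gauge.asunit[v: 312; u_from: F; u_to: C]
Result: 1400/9
Step: dial.closeout[]
Result: 1841-10-31
Step: gauge.asunit[v: 76; u_from: MB; u_to: MiB]
Result: 296875/4096
Step: dial.weekday[]
Result: Sunday
Step: dial.lunge[n: -21]
Result: 1840-01-31

Answer: cur=1840-05-09


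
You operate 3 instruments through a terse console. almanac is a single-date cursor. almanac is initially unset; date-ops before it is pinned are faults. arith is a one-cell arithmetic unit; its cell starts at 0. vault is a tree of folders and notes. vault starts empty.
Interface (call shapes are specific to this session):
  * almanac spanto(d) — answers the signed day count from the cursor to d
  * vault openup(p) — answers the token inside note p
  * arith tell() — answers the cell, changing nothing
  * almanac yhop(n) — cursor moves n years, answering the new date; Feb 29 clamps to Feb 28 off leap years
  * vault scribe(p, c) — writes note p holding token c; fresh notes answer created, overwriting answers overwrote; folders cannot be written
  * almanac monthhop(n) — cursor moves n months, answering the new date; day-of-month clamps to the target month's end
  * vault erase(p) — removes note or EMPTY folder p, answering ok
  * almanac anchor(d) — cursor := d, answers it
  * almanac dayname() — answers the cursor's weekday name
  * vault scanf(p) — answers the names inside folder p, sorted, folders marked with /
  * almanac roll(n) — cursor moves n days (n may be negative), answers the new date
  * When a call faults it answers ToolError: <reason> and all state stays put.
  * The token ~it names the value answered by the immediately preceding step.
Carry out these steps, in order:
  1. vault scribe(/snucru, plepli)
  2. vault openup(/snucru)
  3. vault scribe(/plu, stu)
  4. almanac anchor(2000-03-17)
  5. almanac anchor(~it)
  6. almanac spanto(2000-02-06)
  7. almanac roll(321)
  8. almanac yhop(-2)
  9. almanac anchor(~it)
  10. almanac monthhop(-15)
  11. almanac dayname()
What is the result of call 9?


Answer: 1999-02-01

Derivation:
Then vault scribe on p→/snucru, c→plepli, and observe created.
I run vault openup on p→/snucru: plepli.
Using vault scribe on p→/plu, c→stu, → created.
Now I run almanac anchor on d→2000-03-17, yielding 2000-03-17.
Using almanac anchor on d→~it, — result: 2000-03-17.
Using almanac spanto on d→2000-02-06, which returns -40.
I run almanac roll on n→321, which returns 2001-02-01.
I run almanac yhop on n→-2, yielding 1999-02-01.
I use almanac anchor on d→~it, and see 1999-02-01.
Now I run almanac monthhop on n→-15, and see 1997-11-01.
Then almanac dayname, — result: Saturday.


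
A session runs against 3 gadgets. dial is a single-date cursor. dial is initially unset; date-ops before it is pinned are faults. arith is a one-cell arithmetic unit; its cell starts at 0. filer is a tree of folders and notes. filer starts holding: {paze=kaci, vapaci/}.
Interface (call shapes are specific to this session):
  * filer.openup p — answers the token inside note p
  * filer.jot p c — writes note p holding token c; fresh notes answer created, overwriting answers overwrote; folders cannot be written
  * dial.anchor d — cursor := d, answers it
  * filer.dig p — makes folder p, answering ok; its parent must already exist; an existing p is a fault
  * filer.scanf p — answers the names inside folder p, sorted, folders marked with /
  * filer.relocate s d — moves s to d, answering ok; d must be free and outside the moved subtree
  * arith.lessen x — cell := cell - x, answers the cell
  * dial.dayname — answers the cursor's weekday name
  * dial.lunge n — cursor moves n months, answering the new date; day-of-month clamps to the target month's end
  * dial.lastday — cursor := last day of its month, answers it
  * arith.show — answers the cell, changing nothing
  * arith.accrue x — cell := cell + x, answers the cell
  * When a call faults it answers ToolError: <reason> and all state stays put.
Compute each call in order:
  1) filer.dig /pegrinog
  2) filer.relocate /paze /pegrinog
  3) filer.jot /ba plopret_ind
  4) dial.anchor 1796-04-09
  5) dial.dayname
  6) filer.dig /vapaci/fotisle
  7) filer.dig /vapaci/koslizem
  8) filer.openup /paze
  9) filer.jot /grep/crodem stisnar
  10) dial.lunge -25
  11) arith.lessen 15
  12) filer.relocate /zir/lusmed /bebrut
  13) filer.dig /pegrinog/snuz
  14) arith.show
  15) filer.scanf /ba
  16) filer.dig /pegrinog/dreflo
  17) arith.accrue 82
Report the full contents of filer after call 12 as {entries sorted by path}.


// 1. dig(p=/pegrinog) -> ok
// 2. relocate(s=/paze, d=/pegrinog) -> ToolError: exists
// 3. jot(p=/ba, c=plopret_ind) -> created
// 4. anchor(d=1796-04-09) -> 1796-04-09
// 5. dayname() -> Saturday
// 6. dig(p=/vapaci/fotisle) -> ok
// 7. dig(p=/vapaci/koslizem) -> ok
// 8. openup(p=/paze) -> kaci
// 9. jot(p=/grep/crodem, c=stisnar) -> ToolError: no parent
// 10. lunge(n=-25) -> 1794-03-09
// 11. lessen(x=15) -> -15
// 12. relocate(s=/zir/lusmed, d=/bebrut) -> ToolError: not found
// 13. dig(p=/pegrinog/snuz) -> ok
// 14. show() -> -15
// 15. scanf(p=/ba) -> ToolError: not a directory
// 16. dig(p=/pegrinog/dreflo) -> ok
// 17. accrue(x=82) -> 67

Answer: {ba=plopret_ind, paze=kaci, pegrinog/, vapaci/, vapaci/fotisle/, vapaci/koslizem/}
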